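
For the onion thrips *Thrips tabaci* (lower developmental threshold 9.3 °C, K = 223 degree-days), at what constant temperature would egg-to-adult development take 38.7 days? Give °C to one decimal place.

15.1 °C

Required daily accumulation = 223 / 38.7 = 5.762 DD/day.
T = T_base + 5.762 = 9.3 + 5.762 = 15.062 ≈ 15.1 °C.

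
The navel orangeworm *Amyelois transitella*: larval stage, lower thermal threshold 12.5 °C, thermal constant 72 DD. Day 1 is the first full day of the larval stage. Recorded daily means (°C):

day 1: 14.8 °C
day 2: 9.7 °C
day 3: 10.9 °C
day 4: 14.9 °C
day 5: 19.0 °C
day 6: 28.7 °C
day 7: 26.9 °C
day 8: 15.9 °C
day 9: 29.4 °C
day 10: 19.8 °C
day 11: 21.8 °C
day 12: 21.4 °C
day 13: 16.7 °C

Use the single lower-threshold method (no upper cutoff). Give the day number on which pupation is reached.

day 11

Daily DD above 12.5 °C: 2.3, 0.0, 0.0, 2.4, 6.5, 16.2, 14.4, 3.4, 16.9, 7.3, 9.3, 8.9, 4.2.
Cumulative: 2.3, 2.3, 2.3, 4.7, 11.2, 27.4, 41.8, 45.2, 62.1, 69.4, 78.7, 87.6, 91.8.
The total first reaches 72 DD on day 11.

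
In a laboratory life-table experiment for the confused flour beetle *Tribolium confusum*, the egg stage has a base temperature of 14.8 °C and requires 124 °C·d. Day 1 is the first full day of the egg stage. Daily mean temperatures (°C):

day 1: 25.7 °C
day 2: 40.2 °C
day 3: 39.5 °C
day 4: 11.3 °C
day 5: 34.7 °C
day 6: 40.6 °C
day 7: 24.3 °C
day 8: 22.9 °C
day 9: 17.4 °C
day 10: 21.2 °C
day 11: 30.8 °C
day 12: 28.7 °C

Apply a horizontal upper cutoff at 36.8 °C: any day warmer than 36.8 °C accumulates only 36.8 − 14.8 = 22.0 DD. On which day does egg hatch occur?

Daily DD above 14.8 °C (capped at 22.0): 10.9, 22.0, 22.0, 0.0, 19.9, 22.0, 9.5, 8.1, 2.6, 6.4, 16.0, 13.9.
Cumulative: 10.9, 32.9, 54.9, 54.9, 74.8, 96.8, 106.3, 114.4, 117.0, 123.4, 139.4, 153.3.
The total first reaches 124 DD on day 11.

day 11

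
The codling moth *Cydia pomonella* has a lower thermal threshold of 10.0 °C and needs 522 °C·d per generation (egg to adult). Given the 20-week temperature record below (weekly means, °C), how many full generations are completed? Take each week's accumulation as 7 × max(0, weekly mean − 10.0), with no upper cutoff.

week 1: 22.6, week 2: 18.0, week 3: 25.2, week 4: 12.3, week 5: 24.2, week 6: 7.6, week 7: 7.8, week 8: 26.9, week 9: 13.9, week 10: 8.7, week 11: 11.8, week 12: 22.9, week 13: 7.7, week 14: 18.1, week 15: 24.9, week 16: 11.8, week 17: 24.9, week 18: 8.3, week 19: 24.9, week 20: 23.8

Weekly DD (7 × max(0, T̄ − 10.0)): 88.2, 56.0, 106.4, 16.1, 99.4, 0.0, 0.0, 118.3, 27.3, 0.0, 12.6, 90.3, 0.0, 56.7, 104.3, 12.6, 104.3, 0.0, 104.3, 96.6.
Season total = 1093.4 DD.
Complete generations = ⌊1093.4 / 522⌋ = 2.

2 generations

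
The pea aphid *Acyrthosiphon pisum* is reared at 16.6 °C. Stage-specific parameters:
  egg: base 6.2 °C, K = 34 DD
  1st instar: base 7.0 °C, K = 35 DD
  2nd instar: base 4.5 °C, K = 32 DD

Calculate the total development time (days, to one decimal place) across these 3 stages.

egg: 34 / (16.6 − 6.2) = 34 / 10.4 = 3.269 d.
1st instar: 35 / (16.6 − 7.0) = 35 / 9.6 = 3.646 d.
2nd instar: 32 / (16.6 − 4.5) = 32 / 12.1 = 2.645 d.
Sum = 9.560 ≈ 9.6 days.

9.6 days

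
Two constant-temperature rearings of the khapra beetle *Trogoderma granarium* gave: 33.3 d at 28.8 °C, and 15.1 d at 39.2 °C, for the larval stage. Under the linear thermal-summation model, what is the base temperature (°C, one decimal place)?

Equal thermal constants: D₁(T₁ − T_b) = D₂(T₂ − T_b).
33.3·(28.8 − T_b) = 15.1·(39.2 − T_b)
T_b = (33.3·28.8 − 15.1·39.2) / (33.3 − 15.1) = 367.12 / 18.2 = 20.171 °C ≈ 20.2 °C.

20.2 °C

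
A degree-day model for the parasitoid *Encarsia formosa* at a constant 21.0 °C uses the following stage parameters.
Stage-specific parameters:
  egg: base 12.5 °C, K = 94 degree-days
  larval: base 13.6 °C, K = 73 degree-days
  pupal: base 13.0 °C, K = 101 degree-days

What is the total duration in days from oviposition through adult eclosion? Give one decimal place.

egg: 94 / (21.0 − 12.5) = 94 / 8.5 = 11.059 d.
larval: 73 / (21.0 − 13.6) = 73 / 7.4 = 9.865 d.
pupal: 101 / (21.0 − 13.0) = 101 / 8.0 = 12.625 d.
Sum = 33.549 ≈ 33.5 days.

33.5 days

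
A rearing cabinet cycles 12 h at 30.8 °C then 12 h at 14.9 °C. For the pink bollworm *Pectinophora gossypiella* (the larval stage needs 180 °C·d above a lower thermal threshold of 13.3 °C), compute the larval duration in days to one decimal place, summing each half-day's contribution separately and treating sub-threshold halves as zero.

18.8 days

Day half: max(0, 30.8 − 13.3) × 0.5 = 17.5 × 0.5 = 8.75 DD.
Night half: max(0, 14.9 − 13.3) × 0.5 = 1.6 × 0.5 = 0.80 DD.
Per 24 h: 9.55 DD/day.
Duration = 180 / 9.55 = 18.848 ≈ 18.8 days.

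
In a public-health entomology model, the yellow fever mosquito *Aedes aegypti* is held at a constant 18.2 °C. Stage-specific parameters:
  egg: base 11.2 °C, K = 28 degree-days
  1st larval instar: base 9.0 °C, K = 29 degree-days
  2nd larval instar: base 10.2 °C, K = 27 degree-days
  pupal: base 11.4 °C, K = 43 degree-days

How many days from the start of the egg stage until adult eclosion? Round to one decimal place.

16.9 days

egg: 28 / (18.2 − 11.2) = 28 / 7.0 = 4.000 d.
1st larval instar: 29 / (18.2 − 9.0) = 29 / 9.2 = 3.152 d.
2nd larval instar: 27 / (18.2 − 10.2) = 27 / 8.0 = 3.375 d.
pupal: 43 / (18.2 − 11.4) = 43 / 6.8 = 6.324 d.
Sum = 16.851 ≈ 16.9 days.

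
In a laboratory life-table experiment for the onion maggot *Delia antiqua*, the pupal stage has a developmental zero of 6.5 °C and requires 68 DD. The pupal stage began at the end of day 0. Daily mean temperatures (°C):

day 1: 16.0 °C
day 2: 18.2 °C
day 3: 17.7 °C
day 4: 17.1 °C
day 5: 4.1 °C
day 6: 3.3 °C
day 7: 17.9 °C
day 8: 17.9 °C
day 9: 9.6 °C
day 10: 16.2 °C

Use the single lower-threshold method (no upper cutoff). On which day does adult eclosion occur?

Daily DD above 6.5 °C: 9.5, 11.7, 11.2, 10.6, 0.0, 0.0, 11.4, 11.4, 3.1, 9.7.
Cumulative: 9.5, 21.2, 32.4, 43.0, 43.0, 43.0, 54.4, 65.8, 68.9, 78.6.
The total first reaches 68 DD on day 9.

day 9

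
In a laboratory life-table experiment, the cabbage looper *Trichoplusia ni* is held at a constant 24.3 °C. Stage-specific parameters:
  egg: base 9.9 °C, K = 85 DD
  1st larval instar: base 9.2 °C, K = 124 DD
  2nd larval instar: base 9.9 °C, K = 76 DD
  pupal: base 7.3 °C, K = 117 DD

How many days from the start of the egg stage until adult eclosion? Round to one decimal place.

26.3 days

egg: 85 / (24.3 − 9.9) = 85 / 14.4 = 5.903 d.
1st larval instar: 124 / (24.3 − 9.2) = 124 / 15.1 = 8.212 d.
2nd larval instar: 76 / (24.3 − 9.9) = 76 / 14.4 = 5.278 d.
pupal: 117 / (24.3 − 7.3) = 117 / 17.0 = 6.882 d.
Sum = 26.275 ≈ 26.3 days.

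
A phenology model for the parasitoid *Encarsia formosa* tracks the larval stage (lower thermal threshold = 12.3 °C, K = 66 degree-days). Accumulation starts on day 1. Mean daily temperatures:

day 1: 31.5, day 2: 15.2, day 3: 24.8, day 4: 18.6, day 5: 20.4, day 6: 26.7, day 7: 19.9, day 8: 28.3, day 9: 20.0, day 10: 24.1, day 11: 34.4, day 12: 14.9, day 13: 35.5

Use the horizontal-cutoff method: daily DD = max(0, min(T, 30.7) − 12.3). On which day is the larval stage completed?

day 7

Daily DD above 12.3 °C (capped at 18.4): 18.4, 2.9, 12.5, 6.3, 8.1, 14.4, 7.6, 16.0, 7.7, 11.8, 18.4, 2.6, 18.4.
Cumulative: 18.4, 21.3, 33.8, 40.1, 48.2, 62.6, 70.2, 86.2, 93.9, 105.7, 124.1, 126.7, 145.1.
The total first reaches 66 DD on day 7.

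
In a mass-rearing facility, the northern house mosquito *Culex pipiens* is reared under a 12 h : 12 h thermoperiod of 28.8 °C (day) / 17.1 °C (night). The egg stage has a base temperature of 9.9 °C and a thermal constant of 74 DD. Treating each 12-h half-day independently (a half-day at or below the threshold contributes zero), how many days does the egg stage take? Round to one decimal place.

Day half: max(0, 28.8 − 9.9) × 0.5 = 18.9 × 0.5 = 9.45 DD.
Night half: max(0, 17.1 − 9.9) × 0.5 = 7.2 × 0.5 = 3.60 DD.
Per 24 h: 13.05 DD/day.
Duration = 74 / 13.05 = 5.670 ≈ 5.7 days.

5.7 days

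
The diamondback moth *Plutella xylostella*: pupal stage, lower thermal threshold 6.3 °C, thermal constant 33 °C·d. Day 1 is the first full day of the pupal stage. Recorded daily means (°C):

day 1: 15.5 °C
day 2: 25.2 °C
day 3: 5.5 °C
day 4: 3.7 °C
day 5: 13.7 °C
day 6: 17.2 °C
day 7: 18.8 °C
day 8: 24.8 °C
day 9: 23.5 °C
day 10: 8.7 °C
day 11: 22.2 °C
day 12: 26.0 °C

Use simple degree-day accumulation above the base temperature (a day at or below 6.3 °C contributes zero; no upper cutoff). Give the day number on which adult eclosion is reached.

day 5

Daily DD above 6.3 °C: 9.2, 18.9, 0.0, 0.0, 7.4, 10.9, 12.5, 18.5, 17.2, 2.4, 15.9, 19.7.
Cumulative: 9.2, 28.1, 28.1, 28.1, 35.5, 46.4, 58.9, 77.4, 94.6, 97.0, 112.9, 132.6.
The total first reaches 33 DD on day 5.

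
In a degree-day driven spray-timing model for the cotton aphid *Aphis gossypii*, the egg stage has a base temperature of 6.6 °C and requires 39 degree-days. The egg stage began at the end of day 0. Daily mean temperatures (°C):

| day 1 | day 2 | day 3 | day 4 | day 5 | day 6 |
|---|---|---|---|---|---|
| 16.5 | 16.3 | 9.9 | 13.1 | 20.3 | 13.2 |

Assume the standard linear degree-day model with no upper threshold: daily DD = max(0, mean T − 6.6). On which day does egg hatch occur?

day 5

Daily DD above 6.6 °C: 9.9, 9.7, 3.3, 6.5, 13.7, 6.6.
Cumulative: 9.9, 19.6, 22.9, 29.4, 43.1, 49.7.
The total first reaches 39 DD on day 5.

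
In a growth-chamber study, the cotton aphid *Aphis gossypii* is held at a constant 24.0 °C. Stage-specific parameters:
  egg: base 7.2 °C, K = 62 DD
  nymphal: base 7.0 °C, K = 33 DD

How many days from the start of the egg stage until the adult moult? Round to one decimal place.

egg: 62 / (24.0 − 7.2) = 62 / 16.8 = 3.690 d.
nymphal: 33 / (24.0 − 7.0) = 33 / 17.0 = 1.941 d.
Sum = 5.632 ≈ 5.6 days.

5.6 days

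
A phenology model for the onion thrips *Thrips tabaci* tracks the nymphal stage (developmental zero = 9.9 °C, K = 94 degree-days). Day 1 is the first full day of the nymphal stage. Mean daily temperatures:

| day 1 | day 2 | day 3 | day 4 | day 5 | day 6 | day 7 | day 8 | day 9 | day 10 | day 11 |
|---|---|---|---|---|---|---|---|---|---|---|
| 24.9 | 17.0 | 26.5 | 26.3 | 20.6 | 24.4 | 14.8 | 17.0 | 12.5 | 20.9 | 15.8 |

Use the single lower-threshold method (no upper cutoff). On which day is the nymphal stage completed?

Daily DD above 9.9 °C: 15.0, 7.1, 16.6, 16.4, 10.7, 14.5, 4.9, 7.1, 2.6, 11.0, 5.9.
Cumulative: 15.0, 22.1, 38.7, 55.1, 65.8, 80.3, 85.2, 92.3, 94.9, 105.9, 111.8.
The total first reaches 94 DD on day 9.

day 9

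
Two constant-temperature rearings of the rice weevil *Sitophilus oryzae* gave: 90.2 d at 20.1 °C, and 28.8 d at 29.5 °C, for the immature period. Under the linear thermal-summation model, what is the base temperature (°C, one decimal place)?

15.7 °C

Linear rate model ⇒ the product D·(T − T_b) is constant across temperatures.
90.2·(20.1 − T_b) = 28.8·(29.5 − T_b)
T_b = (90.2·20.1 − 28.8·29.5) / (90.2 − 28.8) = 963.42 / 61.4 = 15.691 °C ≈ 15.7 °C.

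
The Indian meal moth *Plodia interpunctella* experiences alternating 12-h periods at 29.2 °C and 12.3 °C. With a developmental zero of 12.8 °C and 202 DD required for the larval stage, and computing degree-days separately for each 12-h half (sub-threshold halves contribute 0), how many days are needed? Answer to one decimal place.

Day half: max(0, 29.2 − 12.8) × 0.5 = 16.4 × 0.5 = 8.20 DD.
Night half: max(0, 12.3 − 12.8) × 0.5 = 0.0 × 0.5 = 0.00 DD.
Per 24 h: 8.20 DD/day.
Duration = 202 / 8.20 = 24.634 ≈ 24.6 days.

24.6 days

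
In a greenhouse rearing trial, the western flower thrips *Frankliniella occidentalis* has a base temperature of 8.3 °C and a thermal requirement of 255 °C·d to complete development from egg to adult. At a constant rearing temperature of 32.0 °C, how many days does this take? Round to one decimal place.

Daily accumulation = 32.0 − 8.3 = 23.7 DD/day.
Duration = 255 / 23.7 = 10.759 ≈ 10.8 days.

10.8 days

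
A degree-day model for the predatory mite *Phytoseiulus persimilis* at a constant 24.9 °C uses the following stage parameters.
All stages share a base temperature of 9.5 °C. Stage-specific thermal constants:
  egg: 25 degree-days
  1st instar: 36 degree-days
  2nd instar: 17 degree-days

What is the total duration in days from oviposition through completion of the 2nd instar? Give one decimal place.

5.1 days

Daily accumulation at 24.9 °C = 24.9 − 9.5 = 15.4 DD/day.
Total K = 25 + 36 + 17 = 78 DD.
Total duration = 78 / 15.4 = 5.065 ≈ 5.1 days.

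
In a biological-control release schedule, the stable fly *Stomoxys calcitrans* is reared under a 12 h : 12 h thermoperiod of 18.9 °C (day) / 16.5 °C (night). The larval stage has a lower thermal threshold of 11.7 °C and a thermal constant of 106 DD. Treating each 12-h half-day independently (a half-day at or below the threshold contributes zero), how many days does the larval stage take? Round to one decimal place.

Day half: max(0, 18.9 − 11.7) × 0.5 = 7.2 × 0.5 = 3.60 DD.
Night half: max(0, 16.5 − 11.7) × 0.5 = 4.8 × 0.5 = 2.40 DD.
Per 24 h: 6.00 DD/day.
Duration = 106 / 6.00 = 17.667 ≈ 17.7 days.

17.7 days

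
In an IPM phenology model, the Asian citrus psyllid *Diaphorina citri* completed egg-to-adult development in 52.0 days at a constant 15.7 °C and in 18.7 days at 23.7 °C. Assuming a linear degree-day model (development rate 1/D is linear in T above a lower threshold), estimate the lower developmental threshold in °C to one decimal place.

11.2 °C

Under the model K = D·(T − T_b), so D₁·(T₁ − T_b) = D₂·(T₂ − T_b).
52.0·(15.7 − T_b) = 18.7·(23.7 − T_b)
T_b = (52.0·15.7 − 18.7·23.7) / (52.0 − 18.7) = 373.21 / 33.3 = 11.208 °C ≈ 11.2 °C.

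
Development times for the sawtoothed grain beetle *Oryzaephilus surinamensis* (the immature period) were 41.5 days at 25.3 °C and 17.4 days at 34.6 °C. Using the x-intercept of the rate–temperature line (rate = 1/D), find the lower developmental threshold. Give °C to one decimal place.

18.6 °C

Under the model K = D·(T − T_b), so D₁·(T₁ − T_b) = D₂·(T₂ − T_b).
41.5·(25.3 − T_b) = 17.4·(34.6 − T_b)
T_b = (41.5·25.3 − 17.4·34.6) / (41.5 − 17.4) = 447.91 / 24.1 = 18.585 °C ≈ 18.6 °C.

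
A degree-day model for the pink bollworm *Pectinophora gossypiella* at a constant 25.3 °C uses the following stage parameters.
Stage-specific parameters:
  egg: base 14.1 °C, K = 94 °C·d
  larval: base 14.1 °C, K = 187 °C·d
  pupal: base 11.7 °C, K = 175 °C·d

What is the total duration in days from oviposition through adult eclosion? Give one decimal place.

egg: 94 / (25.3 − 14.1) = 94 / 11.2 = 8.393 d.
larval: 187 / (25.3 − 14.1) = 187 / 11.2 = 16.696 d.
pupal: 175 / (25.3 − 11.7) = 175 / 13.6 = 12.868 d.
Sum = 37.957 ≈ 38.0 days.

38.0 days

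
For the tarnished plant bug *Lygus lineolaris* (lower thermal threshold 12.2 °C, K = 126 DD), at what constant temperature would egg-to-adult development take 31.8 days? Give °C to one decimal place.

Required daily accumulation = 126 / 31.8 = 3.962 DD/day.
T = T_base + 3.962 = 12.2 + 3.962 = 16.162 ≈ 16.2 °C.

16.2 °C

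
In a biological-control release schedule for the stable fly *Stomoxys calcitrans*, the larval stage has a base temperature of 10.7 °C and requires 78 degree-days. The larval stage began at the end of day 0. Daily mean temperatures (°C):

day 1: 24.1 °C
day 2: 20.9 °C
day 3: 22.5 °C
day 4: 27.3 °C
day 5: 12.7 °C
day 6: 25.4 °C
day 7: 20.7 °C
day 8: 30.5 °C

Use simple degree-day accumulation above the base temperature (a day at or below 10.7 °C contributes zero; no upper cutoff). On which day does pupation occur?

Daily DD above 10.7 °C: 13.4, 10.2, 11.8, 16.6, 2.0, 14.7, 10.0, 19.8.
Cumulative: 13.4, 23.6, 35.4, 52.0, 54.0, 68.7, 78.7, 98.5.
The total first reaches 78 DD on day 7.

day 7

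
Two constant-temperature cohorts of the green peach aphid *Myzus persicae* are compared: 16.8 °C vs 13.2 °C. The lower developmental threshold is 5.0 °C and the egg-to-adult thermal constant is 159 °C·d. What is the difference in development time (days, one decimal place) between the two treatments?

At 16.8 °C: 159 / (16.8 − 5.0) = 159 / 11.8 = 13.475 d.
At 13.2 °C: 159 / (13.2 − 5.0) = 159 / 8.2 = 19.390 d.
Difference = |13.475 − 19.390| = 5.916 ≈ 5.9 days.

5.9 days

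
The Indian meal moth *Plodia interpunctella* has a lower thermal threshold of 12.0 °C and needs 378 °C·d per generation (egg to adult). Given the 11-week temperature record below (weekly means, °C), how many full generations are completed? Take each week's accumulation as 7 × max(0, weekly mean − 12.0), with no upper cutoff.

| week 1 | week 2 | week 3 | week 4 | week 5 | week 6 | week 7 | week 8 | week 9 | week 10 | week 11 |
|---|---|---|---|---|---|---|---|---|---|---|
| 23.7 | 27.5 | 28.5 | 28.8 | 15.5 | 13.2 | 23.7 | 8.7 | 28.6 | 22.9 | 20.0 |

2 generations

Weekly DD (7 × max(0, T̄ − 12.0)): 81.9, 108.5, 115.5, 117.6, 24.5, 8.4, 81.9, 0.0, 116.2, 76.3, 56.0.
Season total = 786.8 DD.
Complete generations = ⌊786.8 / 378⌋ = 2.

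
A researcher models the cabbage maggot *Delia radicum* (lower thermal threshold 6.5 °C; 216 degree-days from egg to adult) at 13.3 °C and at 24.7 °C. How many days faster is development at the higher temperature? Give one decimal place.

19.9 days

At 13.3 °C: 216 / (13.3 − 6.5) = 216 / 6.8 = 31.765 d.
At 24.7 °C: 216 / (24.7 − 6.5) = 216 / 18.2 = 11.868 d.
Difference = |31.765 − 11.868| = 19.897 ≈ 19.9 days.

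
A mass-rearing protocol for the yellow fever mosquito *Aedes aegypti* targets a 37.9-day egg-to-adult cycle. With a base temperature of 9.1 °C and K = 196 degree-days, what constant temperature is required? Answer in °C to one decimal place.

14.3 °C

Required daily accumulation = 196 / 37.9 = 5.172 DD/day.
T = T_base + 5.172 = 9.1 + 5.172 = 14.272 ≈ 14.3 °C.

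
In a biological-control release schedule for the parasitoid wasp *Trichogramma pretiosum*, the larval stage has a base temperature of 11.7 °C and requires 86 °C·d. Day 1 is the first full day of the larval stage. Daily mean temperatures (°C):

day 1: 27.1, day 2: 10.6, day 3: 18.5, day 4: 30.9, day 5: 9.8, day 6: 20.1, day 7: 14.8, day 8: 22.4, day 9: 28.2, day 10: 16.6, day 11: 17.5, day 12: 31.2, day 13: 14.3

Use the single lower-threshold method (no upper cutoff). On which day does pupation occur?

Daily DD above 11.7 °C: 15.4, 0.0, 6.8, 19.2, 0.0, 8.4, 3.1, 10.7, 16.5, 4.9, 5.8, 19.5, 2.6.
Cumulative: 15.4, 15.4, 22.2, 41.4, 41.4, 49.8, 52.9, 63.6, 80.1, 85.0, 90.8, 110.3, 112.9.
The total first reaches 86 DD on day 11.

day 11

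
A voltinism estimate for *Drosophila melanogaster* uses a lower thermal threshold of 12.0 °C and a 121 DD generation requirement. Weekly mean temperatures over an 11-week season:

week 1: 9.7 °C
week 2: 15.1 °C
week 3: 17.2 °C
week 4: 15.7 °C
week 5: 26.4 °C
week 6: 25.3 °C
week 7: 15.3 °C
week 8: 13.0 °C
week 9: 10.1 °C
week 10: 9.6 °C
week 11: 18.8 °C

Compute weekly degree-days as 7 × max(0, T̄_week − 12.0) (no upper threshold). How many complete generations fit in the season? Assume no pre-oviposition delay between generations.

Weekly DD (7 × max(0, T̄ − 12.0)): 0.0, 21.7, 36.4, 25.9, 100.8, 93.1, 23.1, 7.0, 0.0, 0.0, 47.6.
Season total = 355.6 DD.
Complete generations = ⌊355.6 / 121⌋ = 2.

2 generations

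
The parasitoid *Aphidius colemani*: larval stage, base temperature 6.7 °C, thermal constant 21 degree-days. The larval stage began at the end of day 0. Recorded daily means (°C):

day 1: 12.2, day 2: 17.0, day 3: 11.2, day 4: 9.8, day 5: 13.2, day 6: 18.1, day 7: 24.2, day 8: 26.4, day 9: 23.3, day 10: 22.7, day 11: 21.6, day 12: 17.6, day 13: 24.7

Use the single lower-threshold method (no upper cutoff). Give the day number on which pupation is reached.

Daily DD above 6.7 °C: 5.5, 10.3, 4.5, 3.1, 6.5, 11.4, 17.5, 19.7, 16.6, 16.0, 14.9, 10.9, 18.0.
Cumulative: 5.5, 15.8, 20.3, 23.4, 29.9, 41.3, 58.8, 78.5, 95.1, 111.1, 126.0, 136.9, 154.9.
The total first reaches 21 DD on day 4.

day 4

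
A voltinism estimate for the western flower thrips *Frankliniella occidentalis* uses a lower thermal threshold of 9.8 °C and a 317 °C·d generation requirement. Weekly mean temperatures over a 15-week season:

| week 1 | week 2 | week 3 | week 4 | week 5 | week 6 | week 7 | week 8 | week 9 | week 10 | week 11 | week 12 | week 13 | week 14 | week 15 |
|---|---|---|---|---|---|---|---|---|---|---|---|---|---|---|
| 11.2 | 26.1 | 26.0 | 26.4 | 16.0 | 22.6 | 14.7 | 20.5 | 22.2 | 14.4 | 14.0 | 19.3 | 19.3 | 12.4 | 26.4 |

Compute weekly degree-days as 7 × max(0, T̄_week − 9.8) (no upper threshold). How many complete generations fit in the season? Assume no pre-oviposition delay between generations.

Weekly DD (7 × max(0, T̄ − 9.8)): 9.8, 114.1, 113.4, 116.2, 43.4, 89.6, 34.3, 74.9, 86.8, 32.2, 29.4, 66.5, 66.5, 18.2, 116.2.
Season total = 1011.5 DD.
Complete generations = ⌊1011.5 / 317⌋ = 3.

3 generations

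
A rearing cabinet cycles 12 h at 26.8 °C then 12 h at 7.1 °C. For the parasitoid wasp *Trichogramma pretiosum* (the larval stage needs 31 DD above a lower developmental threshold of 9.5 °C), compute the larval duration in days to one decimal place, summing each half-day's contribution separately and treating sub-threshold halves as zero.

3.6 days

Day half: max(0, 26.8 − 9.5) × 0.5 = 17.3 × 0.5 = 8.65 DD.
Night half: max(0, 7.1 − 9.5) × 0.5 = 0.0 × 0.5 = 0.00 DD.
Per 24 h: 8.65 DD/day.
Duration = 31 / 8.65 = 3.584 ≈ 3.6 days.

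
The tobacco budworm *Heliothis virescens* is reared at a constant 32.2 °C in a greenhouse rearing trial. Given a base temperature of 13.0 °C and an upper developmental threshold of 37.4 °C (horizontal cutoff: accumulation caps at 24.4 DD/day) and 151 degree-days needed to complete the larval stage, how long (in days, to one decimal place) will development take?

7.9 days

Daily accumulation = 32.2 − 13.0 = 19.2 DD/day.
Duration = 151 / 19.2 = 7.865 ≈ 7.9 days.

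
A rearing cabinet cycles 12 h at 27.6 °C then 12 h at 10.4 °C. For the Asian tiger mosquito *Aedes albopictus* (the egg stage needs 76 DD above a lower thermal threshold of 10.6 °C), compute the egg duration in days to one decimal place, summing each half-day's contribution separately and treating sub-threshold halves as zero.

8.9 days

Day half: max(0, 27.6 − 10.6) × 0.5 = 17.0 × 0.5 = 8.50 DD.
Night half: max(0, 10.4 − 10.6) × 0.5 = 0.0 × 0.5 = 0.00 DD.
Per 24 h: 8.50 DD/day.
Duration = 76 / 8.50 = 8.941 ≈ 8.9 days.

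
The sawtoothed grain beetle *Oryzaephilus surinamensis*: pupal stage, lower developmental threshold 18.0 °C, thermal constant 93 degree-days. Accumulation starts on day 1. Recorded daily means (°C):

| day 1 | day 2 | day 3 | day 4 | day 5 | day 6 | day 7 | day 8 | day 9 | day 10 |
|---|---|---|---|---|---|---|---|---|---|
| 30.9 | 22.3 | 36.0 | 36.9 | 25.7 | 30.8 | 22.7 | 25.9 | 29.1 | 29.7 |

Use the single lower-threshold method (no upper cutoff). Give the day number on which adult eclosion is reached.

Daily DD above 18.0 °C: 12.9, 4.3, 18.0, 18.9, 7.7, 12.8, 4.7, 7.9, 11.1, 11.7.
Cumulative: 12.9, 17.2, 35.2, 54.1, 61.8, 74.6, 79.3, 87.2, 98.3, 110.0.
The total first reaches 93 DD on day 9.

day 9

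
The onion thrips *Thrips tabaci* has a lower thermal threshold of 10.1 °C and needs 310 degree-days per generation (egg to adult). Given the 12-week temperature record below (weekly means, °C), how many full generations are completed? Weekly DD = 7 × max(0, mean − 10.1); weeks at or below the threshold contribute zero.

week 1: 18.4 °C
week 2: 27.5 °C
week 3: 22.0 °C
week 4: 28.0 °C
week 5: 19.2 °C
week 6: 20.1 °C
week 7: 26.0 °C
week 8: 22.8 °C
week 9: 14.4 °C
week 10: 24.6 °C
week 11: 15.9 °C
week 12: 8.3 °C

Weekly DD (7 × max(0, T̄ − 10.1)): 58.1, 121.8, 83.3, 125.3, 63.7, 70.0, 111.3, 88.9, 30.1, 101.5, 40.6, 0.0.
Season total = 894.6 DD.
Complete generations = ⌊894.6 / 310⌋ = 2.

2 generations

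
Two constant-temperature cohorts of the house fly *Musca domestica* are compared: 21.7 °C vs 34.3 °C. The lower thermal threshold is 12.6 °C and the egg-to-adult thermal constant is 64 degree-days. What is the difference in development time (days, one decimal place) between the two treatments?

At 21.7 °C: 64 / (21.7 − 12.6) = 64 / 9.1 = 7.033 d.
At 34.3 °C: 64 / (34.3 − 12.6) = 64 / 21.7 = 2.949 d.
Difference = |7.033 − 2.949| = 4.084 ≈ 4.1 days.

4.1 days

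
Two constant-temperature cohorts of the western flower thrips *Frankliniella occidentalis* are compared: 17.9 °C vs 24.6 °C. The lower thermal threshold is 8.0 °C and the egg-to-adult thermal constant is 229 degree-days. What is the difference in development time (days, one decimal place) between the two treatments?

9.3 days

At 17.9 °C: 229 / (17.9 − 8.0) = 229 / 9.9 = 23.131 d.
At 24.6 °C: 229 / (24.6 − 8.0) = 229 / 16.6 = 13.795 d.
Difference = |23.131 − 13.795| = 9.336 ≈ 9.3 days.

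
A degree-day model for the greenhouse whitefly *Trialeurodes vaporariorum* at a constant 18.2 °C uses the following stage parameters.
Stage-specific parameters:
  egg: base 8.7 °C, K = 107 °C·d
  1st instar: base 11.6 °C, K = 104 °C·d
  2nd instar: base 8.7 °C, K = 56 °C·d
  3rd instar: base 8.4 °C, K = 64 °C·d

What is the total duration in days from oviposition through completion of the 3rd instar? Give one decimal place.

39.4 days

egg: 107 / (18.2 − 8.7) = 107 / 9.5 = 11.263 d.
1st instar: 104 / (18.2 − 11.6) = 104 / 6.6 = 15.758 d.
2nd instar: 56 / (18.2 − 8.7) = 56 / 9.5 = 5.895 d.
3rd instar: 64 / (18.2 − 8.4) = 64 / 9.8 = 6.531 d.
Sum = 39.446 ≈ 39.4 days.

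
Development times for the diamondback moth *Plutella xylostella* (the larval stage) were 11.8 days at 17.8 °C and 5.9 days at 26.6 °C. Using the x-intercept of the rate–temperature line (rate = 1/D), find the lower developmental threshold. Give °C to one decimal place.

Under the model K = D·(T − T_b), so D₁·(T₁ − T_b) = D₂·(T₂ − T_b).
11.8·(17.8 − T_b) = 5.9·(26.6 − T_b)
T_b = (11.8·17.8 − 5.9·26.6) / (11.8 − 5.9) = 53.10 / 5.9 = 9.000 °C ≈ 9.0 °C.

9.0 °C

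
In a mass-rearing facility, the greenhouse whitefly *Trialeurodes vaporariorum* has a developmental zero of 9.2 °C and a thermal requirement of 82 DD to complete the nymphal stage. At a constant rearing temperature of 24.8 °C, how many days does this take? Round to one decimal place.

5.3 days

Daily accumulation = 24.8 − 9.2 = 15.6 DD/day.
Duration = 82 / 15.6 = 5.256 ≈ 5.3 days.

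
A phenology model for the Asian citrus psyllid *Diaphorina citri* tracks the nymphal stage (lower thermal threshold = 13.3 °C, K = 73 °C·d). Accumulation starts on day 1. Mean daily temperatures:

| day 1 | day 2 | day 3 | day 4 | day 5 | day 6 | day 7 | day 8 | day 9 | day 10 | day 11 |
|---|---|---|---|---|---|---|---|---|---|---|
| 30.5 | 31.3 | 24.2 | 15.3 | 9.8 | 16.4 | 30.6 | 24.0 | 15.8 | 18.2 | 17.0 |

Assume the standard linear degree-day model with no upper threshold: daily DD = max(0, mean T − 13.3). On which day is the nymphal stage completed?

day 8

Daily DD above 13.3 °C: 17.2, 18.0, 10.9, 2.0, 0.0, 3.1, 17.3, 10.7, 2.5, 4.9, 3.7.
Cumulative: 17.2, 35.2, 46.1, 48.1, 48.1, 51.2, 68.5, 79.2, 81.7, 86.6, 90.3.
The total first reaches 73 DD on day 8.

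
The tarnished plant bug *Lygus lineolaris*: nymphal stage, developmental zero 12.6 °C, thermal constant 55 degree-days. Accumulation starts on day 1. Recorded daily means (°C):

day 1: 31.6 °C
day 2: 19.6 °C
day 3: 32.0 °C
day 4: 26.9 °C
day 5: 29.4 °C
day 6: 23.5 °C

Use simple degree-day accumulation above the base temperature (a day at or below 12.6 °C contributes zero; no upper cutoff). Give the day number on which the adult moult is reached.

Daily DD above 12.6 °C: 19.0, 7.0, 19.4, 14.3, 16.8, 10.9.
Cumulative: 19.0, 26.0, 45.4, 59.7, 76.5, 87.4.
The total first reaches 55 DD on day 4.

day 4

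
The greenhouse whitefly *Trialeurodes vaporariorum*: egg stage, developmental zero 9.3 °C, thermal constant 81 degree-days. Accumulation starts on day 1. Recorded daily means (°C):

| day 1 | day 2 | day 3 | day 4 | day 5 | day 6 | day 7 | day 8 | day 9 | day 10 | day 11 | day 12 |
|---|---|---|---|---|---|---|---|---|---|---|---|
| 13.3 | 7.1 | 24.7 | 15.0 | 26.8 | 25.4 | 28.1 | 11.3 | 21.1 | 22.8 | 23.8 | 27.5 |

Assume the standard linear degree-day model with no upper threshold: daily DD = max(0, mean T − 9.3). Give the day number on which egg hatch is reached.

Daily DD above 9.3 °C: 4.0, 0.0, 15.4, 5.7, 17.5, 16.1, 18.8, 2.0, 11.8, 13.5, 14.5, 18.2.
Cumulative: 4.0, 4.0, 19.4, 25.1, 42.6, 58.7, 77.5, 79.5, 91.3, 104.8, 119.3, 137.5.
The total first reaches 81 DD on day 9.

day 9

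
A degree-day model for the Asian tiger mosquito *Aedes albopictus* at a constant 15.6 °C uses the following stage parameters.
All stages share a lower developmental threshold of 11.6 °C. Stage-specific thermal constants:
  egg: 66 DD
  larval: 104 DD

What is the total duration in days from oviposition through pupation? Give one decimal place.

42.5 days

Daily accumulation at 15.6 °C = 15.6 − 11.6 = 4.0 DD/day.
Total K = 66 + 104 = 170 DD.
Total duration = 170 / 4.0 = 42.500 ≈ 42.5 days.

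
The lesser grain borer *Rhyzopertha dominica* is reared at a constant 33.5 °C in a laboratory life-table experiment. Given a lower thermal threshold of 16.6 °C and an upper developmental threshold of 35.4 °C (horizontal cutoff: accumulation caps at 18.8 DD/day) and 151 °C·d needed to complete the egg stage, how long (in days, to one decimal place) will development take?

8.9 days

Daily accumulation = 33.5 − 16.6 = 16.9 DD/day.
Duration = 151 / 16.9 = 8.935 ≈ 8.9 days.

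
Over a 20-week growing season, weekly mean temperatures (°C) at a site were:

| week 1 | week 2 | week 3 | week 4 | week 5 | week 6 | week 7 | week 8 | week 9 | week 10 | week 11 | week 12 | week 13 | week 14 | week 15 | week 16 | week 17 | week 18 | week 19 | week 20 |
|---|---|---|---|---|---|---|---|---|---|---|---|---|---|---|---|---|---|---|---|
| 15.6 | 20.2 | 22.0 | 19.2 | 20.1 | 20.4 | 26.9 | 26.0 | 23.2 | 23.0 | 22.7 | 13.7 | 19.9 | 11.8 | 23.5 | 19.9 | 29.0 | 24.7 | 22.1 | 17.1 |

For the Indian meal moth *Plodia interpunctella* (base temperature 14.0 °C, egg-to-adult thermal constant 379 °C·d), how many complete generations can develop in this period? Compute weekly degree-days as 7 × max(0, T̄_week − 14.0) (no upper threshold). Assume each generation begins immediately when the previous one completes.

Weekly DD (7 × max(0, T̄ − 14.0)): 11.2, 43.4, 56.0, 36.4, 42.7, 44.8, 90.3, 84.0, 64.4, 63.0, 60.9, 0.0, 41.3, 0.0, 66.5, 41.3, 105.0, 74.9, 56.7, 21.7.
Season total = 1004.5 DD.
Complete generations = ⌊1004.5 / 379⌋ = 2.

2 generations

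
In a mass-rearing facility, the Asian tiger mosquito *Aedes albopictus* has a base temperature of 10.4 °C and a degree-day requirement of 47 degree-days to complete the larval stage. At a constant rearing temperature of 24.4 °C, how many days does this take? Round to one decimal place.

3.4 days

Daily accumulation = 24.4 − 10.4 = 14.0 DD/day.
Duration = 47 / 14.0 = 3.357 ≈ 3.4 days.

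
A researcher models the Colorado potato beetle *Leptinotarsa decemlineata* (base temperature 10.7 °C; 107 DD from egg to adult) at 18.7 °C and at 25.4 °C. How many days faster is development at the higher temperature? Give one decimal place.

At 18.7 °C: 107 / (18.7 − 10.7) = 107 / 8.0 = 13.375 d.
At 25.4 °C: 107 / (25.4 − 10.7) = 107 / 14.7 = 7.279 d.
Difference = |13.375 − 7.279| = 6.096 ≈ 6.1 days.

6.1 days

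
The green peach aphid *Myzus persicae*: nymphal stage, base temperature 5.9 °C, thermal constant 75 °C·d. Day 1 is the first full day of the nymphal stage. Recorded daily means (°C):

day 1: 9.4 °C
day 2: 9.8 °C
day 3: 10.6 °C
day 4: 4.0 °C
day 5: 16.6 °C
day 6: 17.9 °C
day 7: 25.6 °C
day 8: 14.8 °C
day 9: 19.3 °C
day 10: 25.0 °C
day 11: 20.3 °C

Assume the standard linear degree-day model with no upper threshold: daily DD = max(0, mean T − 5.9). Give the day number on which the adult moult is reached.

Daily DD above 5.9 °C: 3.5, 3.9, 4.7, 0.0, 10.7, 12.0, 19.7, 8.9, 13.4, 19.1, 14.4.
Cumulative: 3.5, 7.4, 12.1, 12.1, 22.8, 34.8, 54.5, 63.4, 76.8, 95.9, 110.3.
The total first reaches 75 DD on day 9.

day 9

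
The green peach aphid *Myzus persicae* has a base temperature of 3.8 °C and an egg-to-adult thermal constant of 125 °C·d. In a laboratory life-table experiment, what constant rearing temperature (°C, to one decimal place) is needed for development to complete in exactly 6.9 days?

21.9 °C

Required daily accumulation = 125 / 6.9 = 18.116 DD/day.
T = T_base + 18.116 = 3.8 + 18.116 = 21.916 ≈ 21.9 °C.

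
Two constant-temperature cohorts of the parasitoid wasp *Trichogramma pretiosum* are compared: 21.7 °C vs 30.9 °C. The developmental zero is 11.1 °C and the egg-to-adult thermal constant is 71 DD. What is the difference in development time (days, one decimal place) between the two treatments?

At 21.7 °C: 71 / (21.7 − 11.1) = 71 / 10.6 = 6.698 d.
At 30.9 °C: 71 / (30.9 − 11.1) = 71 / 19.8 = 3.586 d.
Difference = |6.698 − 3.586| = 3.112 ≈ 3.1 days.

3.1 days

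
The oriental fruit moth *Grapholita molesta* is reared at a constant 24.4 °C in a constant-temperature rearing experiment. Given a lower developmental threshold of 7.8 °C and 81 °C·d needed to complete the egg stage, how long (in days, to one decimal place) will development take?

Daily accumulation = 24.4 − 7.8 = 16.6 DD/day.
Duration = 81 / 16.6 = 4.880 ≈ 4.9 days.

4.9 days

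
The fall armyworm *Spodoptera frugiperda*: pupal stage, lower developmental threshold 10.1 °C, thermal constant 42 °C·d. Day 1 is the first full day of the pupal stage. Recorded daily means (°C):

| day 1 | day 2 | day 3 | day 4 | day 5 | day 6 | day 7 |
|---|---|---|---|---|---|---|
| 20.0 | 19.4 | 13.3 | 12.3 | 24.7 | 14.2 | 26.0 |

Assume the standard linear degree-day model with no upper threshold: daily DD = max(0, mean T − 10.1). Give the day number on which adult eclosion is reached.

Daily DD above 10.1 °C: 9.9, 9.3, 3.2, 2.2, 14.6, 4.1, 15.9.
Cumulative: 9.9, 19.2, 22.4, 24.6, 39.2, 43.3, 59.2.
The total first reaches 42 DD on day 6.

day 6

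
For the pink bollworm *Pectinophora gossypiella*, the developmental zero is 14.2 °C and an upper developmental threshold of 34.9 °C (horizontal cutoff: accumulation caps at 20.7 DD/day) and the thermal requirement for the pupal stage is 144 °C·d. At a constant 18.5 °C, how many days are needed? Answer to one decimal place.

Daily accumulation = 18.5 − 14.2 = 4.3 DD/day.
Duration = 144 / 4.3 = 33.488 ≈ 33.5 days.

33.5 days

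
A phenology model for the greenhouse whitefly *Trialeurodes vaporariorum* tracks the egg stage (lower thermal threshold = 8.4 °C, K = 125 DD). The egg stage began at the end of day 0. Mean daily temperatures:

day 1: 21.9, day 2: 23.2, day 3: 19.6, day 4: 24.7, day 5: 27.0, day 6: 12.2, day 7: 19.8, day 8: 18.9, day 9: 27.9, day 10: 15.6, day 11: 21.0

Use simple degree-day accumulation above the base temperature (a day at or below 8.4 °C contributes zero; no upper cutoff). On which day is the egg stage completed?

day 10

Daily DD above 8.4 °C: 13.5, 14.8, 11.2, 16.3, 18.6, 3.8, 11.4, 10.5, 19.5, 7.2, 12.6.
Cumulative: 13.5, 28.3, 39.5, 55.8, 74.4, 78.2, 89.6, 100.1, 119.6, 126.8, 139.4.
The total first reaches 125 DD on day 10.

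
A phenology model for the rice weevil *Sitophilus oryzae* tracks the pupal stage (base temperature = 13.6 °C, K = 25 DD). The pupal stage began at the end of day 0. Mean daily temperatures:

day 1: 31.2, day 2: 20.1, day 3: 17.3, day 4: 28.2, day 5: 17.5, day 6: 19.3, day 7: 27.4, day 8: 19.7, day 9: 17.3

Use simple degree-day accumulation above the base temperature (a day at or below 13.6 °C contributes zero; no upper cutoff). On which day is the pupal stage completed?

day 3

Daily DD above 13.6 °C: 17.6, 6.5, 3.7, 14.6, 3.9, 5.7, 13.8, 6.1, 3.7.
Cumulative: 17.6, 24.1, 27.8, 42.4, 46.3, 52.0, 65.8, 71.9, 75.6.
The total first reaches 25 DD on day 3.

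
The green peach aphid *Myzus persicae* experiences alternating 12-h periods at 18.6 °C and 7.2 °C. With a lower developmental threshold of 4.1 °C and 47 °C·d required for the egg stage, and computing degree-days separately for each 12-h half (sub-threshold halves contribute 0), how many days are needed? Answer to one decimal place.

5.3 days

Day half: max(0, 18.6 − 4.1) × 0.5 = 14.5 × 0.5 = 7.25 DD.
Night half: max(0, 7.2 − 4.1) × 0.5 = 3.1 × 0.5 = 1.55 DD.
Per 24 h: 8.80 DD/day.
Duration = 47 / 8.80 = 5.341 ≈ 5.3 days.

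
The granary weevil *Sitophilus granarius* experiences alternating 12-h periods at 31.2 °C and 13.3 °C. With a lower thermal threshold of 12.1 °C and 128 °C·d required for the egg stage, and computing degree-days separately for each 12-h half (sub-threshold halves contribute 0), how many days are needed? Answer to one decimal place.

12.6 days

Day half: max(0, 31.2 − 12.1) × 0.5 = 19.1 × 0.5 = 9.55 DD.
Night half: max(0, 13.3 − 12.1) × 0.5 = 1.2 × 0.5 = 0.60 DD.
Per 24 h: 10.15 DD/day.
Duration = 128 / 10.15 = 12.611 ≈ 12.6 days.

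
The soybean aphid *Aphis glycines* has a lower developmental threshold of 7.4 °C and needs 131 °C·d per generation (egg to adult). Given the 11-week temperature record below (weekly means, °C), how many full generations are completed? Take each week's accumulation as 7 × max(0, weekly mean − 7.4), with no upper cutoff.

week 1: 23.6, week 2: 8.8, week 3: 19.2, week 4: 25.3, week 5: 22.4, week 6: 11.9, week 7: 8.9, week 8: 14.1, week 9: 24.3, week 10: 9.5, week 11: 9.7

5 generations

Weekly DD (7 × max(0, T̄ − 7.4)): 113.4, 9.8, 82.6, 125.3, 105.0, 31.5, 10.5, 46.9, 118.3, 14.7, 16.1.
Season total = 674.1 DD.
Complete generations = ⌊674.1 / 131⌋ = 5.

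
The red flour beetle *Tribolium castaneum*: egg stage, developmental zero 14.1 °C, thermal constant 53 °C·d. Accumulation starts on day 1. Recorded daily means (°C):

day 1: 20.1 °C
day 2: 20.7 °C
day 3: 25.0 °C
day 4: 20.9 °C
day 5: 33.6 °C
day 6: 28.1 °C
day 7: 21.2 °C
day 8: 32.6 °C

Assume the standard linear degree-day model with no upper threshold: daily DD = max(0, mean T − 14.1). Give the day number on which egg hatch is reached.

Daily DD above 14.1 °C: 6.0, 6.6, 10.9, 6.8, 19.5, 14.0, 7.1, 18.5.
Cumulative: 6.0, 12.6, 23.5, 30.3, 49.8, 63.8, 70.9, 89.4.
The total first reaches 53 DD on day 6.

day 6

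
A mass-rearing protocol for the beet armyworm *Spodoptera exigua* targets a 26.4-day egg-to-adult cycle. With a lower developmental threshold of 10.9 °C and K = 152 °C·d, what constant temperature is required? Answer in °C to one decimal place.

16.7 °C

Required daily accumulation = 152 / 26.4 = 5.758 DD/day.
T = T_base + 5.758 = 10.9 + 5.758 = 16.658 ≈ 16.7 °C.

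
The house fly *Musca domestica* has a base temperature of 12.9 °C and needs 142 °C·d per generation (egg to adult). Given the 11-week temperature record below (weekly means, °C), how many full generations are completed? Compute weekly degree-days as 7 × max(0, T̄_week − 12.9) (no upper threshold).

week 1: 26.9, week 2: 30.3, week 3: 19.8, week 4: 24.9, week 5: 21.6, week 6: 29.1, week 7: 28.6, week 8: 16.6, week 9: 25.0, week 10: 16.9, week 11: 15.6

Weekly DD (7 × max(0, T̄ − 12.9)): 98.0, 121.8, 48.3, 84.0, 60.9, 113.4, 109.9, 25.9, 84.7, 28.0, 18.9.
Season total = 793.8 DD.
Complete generations = ⌊793.8 / 142⌋ = 5.

5 generations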